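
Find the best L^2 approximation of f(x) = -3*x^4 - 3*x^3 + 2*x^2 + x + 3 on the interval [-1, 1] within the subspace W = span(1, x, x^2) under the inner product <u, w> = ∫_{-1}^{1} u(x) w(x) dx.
g(x) = -4*x^2/7 - 4*x/5 + 114/35

The best approximation g ∈ W is the orthogonal projection of f onto W. Writing g = a_0 + a_1 x + a_2 x^2, the coefficients solve the normal equations G · a = b where
  G_{ij} = <φ_i, φ_j> and b_i = <f, φ_i>, with φ_0 = 1, φ_1 = x, φ_2 = x^2.
G =
  [2, 0, 2/3]
  [0, 2/3, 0]
  [2/3, 0, 2/5],
b = (92/15, -8/15, 68/35).
Solving gives a_0 = 114/35, a_1 = -4/5, a_2 = -4/7, so
  g(x) = -4*x^2/7 - 4*x/5 + 114/35.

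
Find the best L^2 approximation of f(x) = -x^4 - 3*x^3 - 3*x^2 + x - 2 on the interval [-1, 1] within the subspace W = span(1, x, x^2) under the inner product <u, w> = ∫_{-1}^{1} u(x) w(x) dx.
g(x) = -27*x^2/7 - 4*x/5 - 67/35

The best approximation g ∈ W is the orthogonal projection of f onto W. Writing g = a_0 + a_1 x + a_2 x^2, the coefficients solve the normal equations G · a = b where
  G_{ij} = <φ_i, φ_j> and b_i = <f, φ_i>, with φ_0 = 1, φ_1 = x, φ_2 = x^2.
G =
  [2, 0, 2/3]
  [0, 2/3, 0]
  [2/3, 0, 2/5],
b = (-32/5, -8/15, -296/105).
Solving gives a_0 = -67/35, a_1 = -4/5, a_2 = -27/7, so
  g(x) = -27*x^2/7 - 4*x/5 - 67/35.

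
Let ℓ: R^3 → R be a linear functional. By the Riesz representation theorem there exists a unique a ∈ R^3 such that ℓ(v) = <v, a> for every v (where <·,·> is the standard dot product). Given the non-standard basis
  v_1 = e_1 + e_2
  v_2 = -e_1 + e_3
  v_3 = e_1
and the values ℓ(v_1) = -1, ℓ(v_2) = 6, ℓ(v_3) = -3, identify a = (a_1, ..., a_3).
a = (-3, 2, 3)

Write a = (a_1, ..., a_3) in the standard basis. For each basis vector v_i, ℓ(v_i) = <v_i, a> is a linear equation in the a_j's. Collect the n equations into a matrix system V a = ℓ, where row i of V is v_i (expressed in the standard basis). Since V is invertible (lower-triangular with 1s on the diagonal, up to permutation), solve by back-substitution:
  V =
[[1, 1, 0],
 [-1, 0, 1],
 [1, 0, 0]]
  V a = (-1, 6, -3)
Solving gives a = (-3, 2, 3).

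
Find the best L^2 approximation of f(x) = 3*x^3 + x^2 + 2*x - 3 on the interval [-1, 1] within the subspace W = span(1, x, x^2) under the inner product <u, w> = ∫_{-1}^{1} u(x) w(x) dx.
g(x) = x^2 + 19*x/5 - 3

The best approximation g ∈ W is the orthogonal projection of f onto W. Writing g = a_0 + a_1 x + a_2 x^2, the coefficients solve the normal equations G · a = b where
  G_{ij} = <φ_i, φ_j> and b_i = <f, φ_i>, with φ_0 = 1, φ_1 = x, φ_2 = x^2.
G =
  [2, 0, 2/3]
  [0, 2/3, 0]
  [2/3, 0, 2/5],
b = (-16/3, 38/15, -8/5).
Solving gives a_0 = -3, a_1 = 19/5, a_2 = 1, so
  g(x) = x^2 + 19*x/5 - 3.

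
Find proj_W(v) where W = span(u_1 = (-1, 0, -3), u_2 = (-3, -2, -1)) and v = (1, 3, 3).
proj_W(v) = (31/13, 15/13, 33/13)

Set up U = [u_1 | ... | u_2] ∈ R^(3×2). The projector onto W = col(U) is P = U (U^T U)^(-1) U^T.
Compute U^T U =
  [10, 6]
  [6, 14],
and U^T v = (-10, -12).
Solve U^T U · c = U^T v for the coefficients: c = (-17/26, -15/26). The projection is proj_W(v) = U c.
Check: (v - proj_W(v)) · u_1 = 0  (should be 0).
Check: (v - proj_W(v)) · u_2 = 0  (should be 0).
Result: proj_W(v) = (31/13, 15/13, 33/13).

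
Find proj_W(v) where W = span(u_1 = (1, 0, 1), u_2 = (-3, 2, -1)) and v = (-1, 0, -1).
proj_W(v) = (-1, 0, -1)

Set up U = [u_1 | ... | u_2] ∈ R^(3×2). The projector onto W = col(U) is P = U (U^T U)^(-1) U^T.
Compute U^T U =
  [2, -4]
  [-4, 14],
and U^T v = (-2, 4).
Solve U^T U · c = U^T v for the coefficients: c = (-1, 0). The projection is proj_W(v) = U c.
Check: (v - proj_W(v)) · u_1 = 0  (should be 0).
Check: (v - proj_W(v)) · u_2 = 0  (should be 0).
Result: proj_W(v) = (-1, 0, -1).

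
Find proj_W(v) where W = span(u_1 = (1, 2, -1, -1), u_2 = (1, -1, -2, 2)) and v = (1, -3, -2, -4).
proj_W(v) = (11/69, 19/69, -4/23, -8/69)

Set up U = [u_1 | ... | u_2] ∈ R^(4×2). The projector onto W = col(U) is P = U (U^T U)^(-1) U^T.
Compute U^T U =
  [7, -1]
  [-1, 10],
and U^T v = (1, 0).
Solve U^T U · c = U^T v for the coefficients: c = (10/69, 1/69). The projection is proj_W(v) = U c.
Check: (v - proj_W(v)) · u_1 = 0  (should be 0).
Check: (v - proj_W(v)) · u_2 = 0  (should be 0).
Result: proj_W(v) = (11/69, 19/69, -4/23, -8/69).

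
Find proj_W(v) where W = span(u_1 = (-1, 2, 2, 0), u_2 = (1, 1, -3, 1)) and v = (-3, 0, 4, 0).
proj_W(v) = (-137/83, 34/83, 354/83, -80/83)

Set up U = [u_1 | ... | u_2] ∈ R^(4×2). The projector onto W = col(U) is P = U (U^T U)^(-1) U^T.
Compute U^T U =
  [9, -5]
  [-5, 12],
and U^T v = (11, -15).
Solve U^T U · c = U^T v for the coefficients: c = (57/83, -80/83). The projection is proj_W(v) = U c.
Check: (v - proj_W(v)) · u_1 = 0  (should be 0).
Check: (v - proj_W(v)) · u_2 = 0  (should be 0).
Result: proj_W(v) = (-137/83, 34/83, 354/83, -80/83).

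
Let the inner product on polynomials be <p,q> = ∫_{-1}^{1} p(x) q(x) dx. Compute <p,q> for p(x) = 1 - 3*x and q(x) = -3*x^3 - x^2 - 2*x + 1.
<p,q> = 134/15

Expand the product: p(x)·q(x) = 9*x^4 + 5*x^2 - 5*x + 1.
∫_{-1}^{1} of each monomial x^k gives [2/(k+1) if k even, 0 if k odd]. Integrating term-by-term (or equivalently evaluating the antiderivative F(x) = 9*x^5/5 + 5*x^3/3 - 5*x^2/2 + x at the endpoints):
  F(1) − F(−1) = 59/30 − (-209/30) = 134/15.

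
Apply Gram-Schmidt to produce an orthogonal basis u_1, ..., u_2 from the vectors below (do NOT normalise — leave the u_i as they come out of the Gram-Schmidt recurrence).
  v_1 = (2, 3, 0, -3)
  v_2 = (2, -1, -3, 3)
Orthogonal basis:
  u_1 = (2, 3, 0, -3)
  u_2 = (30/11, 1/11, -3, 21/11)

Apply the Gram-Schmidt recurrence
  u_1 = v_1
  u_i = v_i − Σ_{j<i} ((v_i · u_j) / (u_j · u_j)) · u_j.

Step by step this gives:
  u_1 = (2, 3, 0, -3)
  u_2 = (30/11, 1/11, -3, 21/11)

Orthogonality check:
  u_2 · u_1 = 0 (should be 0)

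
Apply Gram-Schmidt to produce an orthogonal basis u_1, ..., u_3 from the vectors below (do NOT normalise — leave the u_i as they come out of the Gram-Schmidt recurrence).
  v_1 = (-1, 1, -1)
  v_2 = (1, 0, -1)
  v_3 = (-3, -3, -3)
Orthogonal basis:
  u_1 = (-1, 1, -1)
  u_2 = (1, 0, -1)
  u_3 = (-2, -4, -2)

Apply the Gram-Schmidt recurrence
  u_1 = v_1
  u_i = v_i − Σ_{j<i} ((v_i · u_j) / (u_j · u_j)) · u_j.

Step by step this gives:
  u_1 = (-1, 1, -1)
  u_2 = (1, 0, -1)
  u_3 = (-2, -4, -2)

Orthogonality check:
  u_2 · u_1 = 0 (should be 0)
  u_3 · u_1 = 0 (should be 0)
  u_3 · u_2 = 0 (should be 0)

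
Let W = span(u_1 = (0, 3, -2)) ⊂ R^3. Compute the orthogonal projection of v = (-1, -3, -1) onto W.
proj_W(v) = (0, -21/13, 14/13)

Set up U = [u_1 | ... | u_1] ∈ R^(3×1). The projector onto W = col(U) is P = U (U^T U)^(-1) U^T.
Compute U^T U =
  [13],
and U^T v = (-7).
Solve U^T U · c = U^T v for the coefficients: c = (-7/13). The projection is proj_W(v) = U c.
Check: (v - proj_W(v)) · u_1 = 0  (should be 0).
Result: proj_W(v) = (0, -21/13, 14/13).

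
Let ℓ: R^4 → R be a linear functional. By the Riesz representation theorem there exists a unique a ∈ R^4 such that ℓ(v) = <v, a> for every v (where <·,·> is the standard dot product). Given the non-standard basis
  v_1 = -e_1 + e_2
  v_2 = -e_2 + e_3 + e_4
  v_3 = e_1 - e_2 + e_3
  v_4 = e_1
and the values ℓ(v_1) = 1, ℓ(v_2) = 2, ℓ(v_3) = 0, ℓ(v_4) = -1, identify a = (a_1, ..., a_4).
a = (-1, 0, 1, 1)

Write a = (a_1, ..., a_4) in the standard basis. For each basis vector v_i, ℓ(v_i) = <v_i, a> is a linear equation in the a_j's. Collect the n equations into a matrix system V a = ℓ, where row i of V is v_i (expressed in the standard basis). Since V is invertible (lower-triangular with 1s on the diagonal, up to permutation), solve by back-substitution:
  V =
[[-1, 1, 0, 0],
 [0, -1, 1, 1],
 [1, -1, 1, 0],
 [1, 0, 0, 0]]
  V a = (1, 2, 0, -1)
Solving gives a = (-1, 0, 1, 1).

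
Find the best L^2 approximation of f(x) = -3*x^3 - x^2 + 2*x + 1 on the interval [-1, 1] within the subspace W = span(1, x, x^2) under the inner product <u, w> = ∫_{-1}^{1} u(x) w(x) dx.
g(x) = -x^2 + x/5 + 1

The best approximation g ∈ W is the orthogonal projection of f onto W. Writing g = a_0 + a_1 x + a_2 x^2, the coefficients solve the normal equations G · a = b where
  G_{ij} = <φ_i, φ_j> and b_i = <f, φ_i>, with φ_0 = 1, φ_1 = x, φ_2 = x^2.
G =
  [2, 0, 2/3]
  [0, 2/3, 0]
  [2/3, 0, 2/5],
b = (4/3, 2/15, 4/15).
Solving gives a_0 = 1, a_1 = 1/5, a_2 = -1, so
  g(x) = -x^2 + x/5 + 1.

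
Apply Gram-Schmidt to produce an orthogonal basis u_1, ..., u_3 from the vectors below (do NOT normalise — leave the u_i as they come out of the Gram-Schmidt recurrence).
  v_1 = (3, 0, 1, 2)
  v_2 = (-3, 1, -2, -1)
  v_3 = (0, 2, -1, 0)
Orthogonal basis:
  u_1 = (3, 0, 1, 2)
  u_2 = (-3/14, 1, -15/14, 6/7)
  u_3 = (18/41, 39/41, 8/41, -31/41)

Apply the Gram-Schmidt recurrence
  u_1 = v_1
  u_i = v_i − Σ_{j<i} ((v_i · u_j) / (u_j · u_j)) · u_j.

Step by step this gives:
  u_1 = (3, 0, 1, 2)
  u_2 = (-3/14, 1, -15/14, 6/7)
  u_3 = (18/41, 39/41, 8/41, -31/41)

Orthogonality check:
  u_2 · u_1 = 0 (should be 0)
  u_3 · u_1 = 0 (should be 0)
  u_3 · u_2 = 0 (should be 0)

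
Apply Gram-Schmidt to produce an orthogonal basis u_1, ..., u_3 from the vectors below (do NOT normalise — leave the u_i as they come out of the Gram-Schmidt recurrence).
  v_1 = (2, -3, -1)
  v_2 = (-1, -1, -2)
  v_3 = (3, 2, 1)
Orthogonal basis:
  u_1 = (2, -3, -1)
  u_2 = (-10/7, -5/14, -25/14)
  u_3 = (4/3, 4/3, -4/3)

Apply the Gram-Schmidt recurrence
  u_1 = v_1
  u_i = v_i − Σ_{j<i} ((v_i · u_j) / (u_j · u_j)) · u_j.

Step by step this gives:
  u_1 = (2, -3, -1)
  u_2 = (-10/7, -5/14, -25/14)
  u_3 = (4/3, 4/3, -4/3)

Orthogonality check:
  u_2 · u_1 = 0 (should be 0)
  u_3 · u_1 = 0 (should be 0)
  u_3 · u_2 = 0 (should be 0)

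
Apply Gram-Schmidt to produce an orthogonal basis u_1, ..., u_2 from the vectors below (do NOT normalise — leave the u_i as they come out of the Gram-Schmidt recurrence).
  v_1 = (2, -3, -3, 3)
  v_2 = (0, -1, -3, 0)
Orthogonal basis:
  u_1 = (2, -3, -3, 3)
  u_2 = (-24/31, 5/31, -57/31, -36/31)

Apply the Gram-Schmidt recurrence
  u_1 = v_1
  u_i = v_i − Σ_{j<i} ((v_i · u_j) / (u_j · u_j)) · u_j.

Step by step this gives:
  u_1 = (2, -3, -3, 3)
  u_2 = (-24/31, 5/31, -57/31, -36/31)

Orthogonality check:
  u_2 · u_1 = 0 (should be 0)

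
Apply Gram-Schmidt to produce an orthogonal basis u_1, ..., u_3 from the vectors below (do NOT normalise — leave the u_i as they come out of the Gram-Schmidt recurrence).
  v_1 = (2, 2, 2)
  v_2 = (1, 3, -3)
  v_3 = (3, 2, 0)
Orthogonal basis:
  u_1 = (2, 2, 2)
  u_2 = (2/3, 8/3, -10/3)
  u_3 = (15/14, -5/7, -5/14)

Apply the Gram-Schmidt recurrence
  u_1 = v_1
  u_i = v_i − Σ_{j<i} ((v_i · u_j) / (u_j · u_j)) · u_j.

Step by step this gives:
  u_1 = (2, 2, 2)
  u_2 = (2/3, 8/3, -10/3)
  u_3 = (15/14, -5/7, -5/14)

Orthogonality check:
  u_2 · u_1 = 0 (should be 0)
  u_3 · u_1 = 0 (should be 0)
  u_3 · u_2 = 0 (should be 0)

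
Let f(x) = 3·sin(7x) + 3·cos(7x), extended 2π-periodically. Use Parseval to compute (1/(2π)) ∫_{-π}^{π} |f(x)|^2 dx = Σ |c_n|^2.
Σ |c_n|^2 = 9

Expand |f|^2 and use orthogonality of {sin(nx), cos(mx)} on [-π, π]:
  ∫_{-π}^{π} sin(nx)^2 dx = π, ∫ cos(mx)^2 dx = π, and cross terms integrate to 0.
So ∫_{-π}^{π} f(x)^2 dx = 3^2 · π + 3^2 · π = (9 + 9)π.
Divide by 2π: (9 + 9)/2 = 9.
By Parseval, this equals Σ |c_n|^2.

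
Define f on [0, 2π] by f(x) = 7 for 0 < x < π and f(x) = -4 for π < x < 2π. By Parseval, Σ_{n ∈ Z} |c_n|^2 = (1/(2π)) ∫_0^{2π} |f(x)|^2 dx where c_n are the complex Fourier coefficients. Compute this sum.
Σ |c_n|^2 = 65/2

Parseval equates the L^2 energy of f (normalised by 1/(2π)) with the ℓ^2 sum of its Fourier coefficients: (1/(2π)) ∫_0^{2π} |f|^2 = Σ |c_n|^2.
Compute the left side: (1/(2π)) [∫_0^π 7^2 dx + ∫_π^{2π} (-4)^2 dx] = (1/(2π)) · (49π + 16π) = (49 + 16)/2 = 65/2.
So Σ_{n ∈ Z} |c_n|^2 = 65/2.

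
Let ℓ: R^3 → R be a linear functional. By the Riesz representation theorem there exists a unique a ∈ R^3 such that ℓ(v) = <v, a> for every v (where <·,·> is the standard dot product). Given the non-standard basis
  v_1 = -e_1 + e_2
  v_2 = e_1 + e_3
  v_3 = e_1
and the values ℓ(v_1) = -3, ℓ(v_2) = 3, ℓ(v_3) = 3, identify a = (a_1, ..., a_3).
a = (3, 0, 0)

Write a = (a_1, ..., a_3) in the standard basis. For each basis vector v_i, ℓ(v_i) = <v_i, a> is a linear equation in the a_j's. Collect the n equations into a matrix system V a = ℓ, where row i of V is v_i (expressed in the standard basis). Since V is invertible (lower-triangular with 1s on the diagonal, up to permutation), solve by back-substitution:
  V =
[[-1, 1, 0],
 [1, 0, 1],
 [1, 0, 0]]
  V a = (-3, 3, 3)
Solving gives a = (3, 0, 0).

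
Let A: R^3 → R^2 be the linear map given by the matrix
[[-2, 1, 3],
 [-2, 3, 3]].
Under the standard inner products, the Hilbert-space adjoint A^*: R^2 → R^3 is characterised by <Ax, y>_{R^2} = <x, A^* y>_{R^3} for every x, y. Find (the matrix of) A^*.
A^* = A^T =
[[-2, -2],
 [1, 3],
 [3, 3]]

For real matrices with standard dot products, the defining identity <Ax, y> = <x, A^* y> gives (Ax)^T y = x^T (A^*) y, i.e. x^T A^T y = x^T (A^*) y. Since this holds for all x, y, we must have A^* = A^T. Therefore
A^* =
[[-2, -2],
 [1, 3],
 [3, 3]].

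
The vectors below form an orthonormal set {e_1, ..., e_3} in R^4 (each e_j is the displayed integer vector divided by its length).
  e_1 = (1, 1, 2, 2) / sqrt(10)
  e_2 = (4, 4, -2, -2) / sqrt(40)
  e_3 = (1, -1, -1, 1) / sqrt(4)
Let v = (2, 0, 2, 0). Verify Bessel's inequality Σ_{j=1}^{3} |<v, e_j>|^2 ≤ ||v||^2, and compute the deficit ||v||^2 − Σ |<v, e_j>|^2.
Σ |<v, e_j>|^2 = 4; ||v||^2 = 8; deficit = 4

Write each e_j = u_j / sqrt(<u_j, u_j>) where u_j is the displayed integer vector. Then <v, e_j> = <v, u_j> / sqrt(<u_j, u_j>), so |<v, e_j>|^2 = <v, u_j>^2 / <u_j, u_j>.
Coefficients: <v, e_1> = 6/sqrt(10), <v, e_2> = 4/sqrt(40), <v, e_3> = 0/sqrt(4).
Square and sum: Σ |<v, e_j>|^2 = 4.
Compute ||v||^2 = v·v = 8.
Deficit = 8 − 4 = 4 ≥ 0, confirming Bessel's inequality. (The deficit equals ||v − Σ <v,e_j> e_j||^2, the squared distance from v to span{e_j}.)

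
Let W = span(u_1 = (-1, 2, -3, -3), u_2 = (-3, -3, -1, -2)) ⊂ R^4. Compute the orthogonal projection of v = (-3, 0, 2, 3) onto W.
proj_W(v) = (-3/493, -849/493, 751/493, 656/493)

Set up U = [u_1 | ... | u_2] ∈ R^(4×2). The projector onto W = col(U) is P = U (U^T U)^(-1) U^T.
Compute U^T U =
  [23, 6]
  [6, 23],
and U^T v = (-12, 1).
Solve U^T U · c = U^T v for the coefficients: c = (-282/493, 95/493). The projection is proj_W(v) = U c.
Check: (v - proj_W(v)) · u_1 = 0  (should be 0).
Check: (v - proj_W(v)) · u_2 = 0  (should be 0).
Result: proj_W(v) = (-3/493, -849/493, 751/493, 656/493).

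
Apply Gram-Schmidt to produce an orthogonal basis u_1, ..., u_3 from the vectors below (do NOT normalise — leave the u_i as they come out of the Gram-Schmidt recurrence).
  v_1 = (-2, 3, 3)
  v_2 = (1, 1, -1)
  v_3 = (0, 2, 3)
Orthogonal basis:
  u_1 = (-2, 3, 3)
  u_2 = (9/11, 14/11, -8/11)
  u_3 = (39/31, -13/62, 65/62)

Apply the Gram-Schmidt recurrence
  u_1 = v_1
  u_i = v_i − Σ_{j<i} ((v_i · u_j) / (u_j · u_j)) · u_j.

Step by step this gives:
  u_1 = (-2, 3, 3)
  u_2 = (9/11, 14/11, -8/11)
  u_3 = (39/31, -13/62, 65/62)

Orthogonality check:
  u_2 · u_1 = 0 (should be 0)
  u_3 · u_1 = 0 (should be 0)
  u_3 · u_2 = 0 (should be 0)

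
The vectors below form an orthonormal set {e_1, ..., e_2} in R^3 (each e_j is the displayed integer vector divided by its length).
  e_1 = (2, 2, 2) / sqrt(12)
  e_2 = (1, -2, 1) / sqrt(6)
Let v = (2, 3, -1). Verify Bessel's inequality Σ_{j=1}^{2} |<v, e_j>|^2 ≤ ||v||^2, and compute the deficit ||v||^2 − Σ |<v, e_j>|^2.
Σ |<v, e_j>|^2 = 19/2; ||v||^2 = 14; deficit = 9/2

Write each e_j = u_j / sqrt(<u_j, u_j>) where u_j is the displayed integer vector. Then <v, e_j> = <v, u_j> / sqrt(<u_j, u_j>), so |<v, e_j>|^2 = <v, u_j>^2 / <u_j, u_j>.
Coefficients: <v, e_1> = 8/sqrt(12), <v, e_2> = -5/sqrt(6).
Square and sum: Σ |<v, e_j>|^2 = 19/2.
Compute ||v||^2 = v·v = 14.
Deficit = 14 − 19/2 = 9/2 ≥ 0, confirming Bessel's inequality. (The deficit equals ||v − Σ <v,e_j> e_j||^2, the squared distance from v to span{e_j}.)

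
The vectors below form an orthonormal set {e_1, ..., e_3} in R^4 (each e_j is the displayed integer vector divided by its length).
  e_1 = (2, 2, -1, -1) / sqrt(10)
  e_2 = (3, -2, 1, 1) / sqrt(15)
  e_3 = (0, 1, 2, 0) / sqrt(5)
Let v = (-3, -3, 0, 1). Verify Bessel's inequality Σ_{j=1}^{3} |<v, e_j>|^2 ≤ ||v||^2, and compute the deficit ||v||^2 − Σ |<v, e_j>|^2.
Σ |<v, e_j>|^2 = 569/30; ||v||^2 = 19; deficit = 1/30

Write each e_j = u_j / sqrt(<u_j, u_j>) where u_j is the displayed integer vector. Then <v, e_j> = <v, u_j> / sqrt(<u_j, u_j>), so |<v, e_j>|^2 = <v, u_j>^2 / <u_j, u_j>.
Coefficients: <v, e_1> = -13/sqrt(10), <v, e_2> = -2/sqrt(15), <v, e_3> = -3/sqrt(5).
Square and sum: Σ |<v, e_j>|^2 = 569/30.
Compute ||v||^2 = v·v = 19.
Deficit = 19 − 569/30 = 1/30 ≥ 0, confirming Bessel's inequality. (The deficit equals ||v − Σ <v,e_j> e_j||^2, the squared distance from v to span{e_j}.)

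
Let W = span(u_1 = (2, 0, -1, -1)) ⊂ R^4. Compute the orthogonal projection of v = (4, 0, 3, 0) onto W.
proj_W(v) = (5/3, 0, -5/6, -5/6)

Set up U = [u_1 | ... | u_1] ∈ R^(4×1). The projector onto W = col(U) is P = U (U^T U)^(-1) U^T.
Compute U^T U =
  [6],
and U^T v = (5).
Solve U^T U · c = U^T v for the coefficients: c = (5/6). The projection is proj_W(v) = U c.
Check: (v - proj_W(v)) · u_1 = 0  (should be 0).
Result: proj_W(v) = (5/3, 0, -5/6, -5/6).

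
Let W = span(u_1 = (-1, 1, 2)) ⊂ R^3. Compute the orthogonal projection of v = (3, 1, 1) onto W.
proj_W(v) = (0, 0, 0)

Set up U = [u_1 | ... | u_1] ∈ R^(3×1). The projector onto W = col(U) is P = U (U^T U)^(-1) U^T.
Compute U^T U =
  [6],
and U^T v = (0).
Solve U^T U · c = U^T v for the coefficients: c = (0). The projection is proj_W(v) = U c.
Check: (v - proj_W(v)) · u_1 = 0  (should be 0).
Result: proj_W(v) = (0, 0, 0).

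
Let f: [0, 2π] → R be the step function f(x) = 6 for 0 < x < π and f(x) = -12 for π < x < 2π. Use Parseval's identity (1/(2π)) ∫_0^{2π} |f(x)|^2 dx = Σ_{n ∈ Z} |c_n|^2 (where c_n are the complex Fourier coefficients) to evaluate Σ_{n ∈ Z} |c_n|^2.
Σ |c_n|^2 = 90

Parseval equates the L^2 energy of f (normalised by 1/(2π)) with the ℓ^2 sum of its Fourier coefficients: (1/(2π)) ∫_0^{2π} |f|^2 = Σ |c_n|^2.
Compute the left side: (1/(2π)) [∫_0^π 6^2 dx + ∫_π^{2π} (-12)^2 dx] = (1/(2π)) · (36π + 144π) = (36 + 144)/2 = 90.
So Σ_{n ∈ Z} |c_n|^2 = 90.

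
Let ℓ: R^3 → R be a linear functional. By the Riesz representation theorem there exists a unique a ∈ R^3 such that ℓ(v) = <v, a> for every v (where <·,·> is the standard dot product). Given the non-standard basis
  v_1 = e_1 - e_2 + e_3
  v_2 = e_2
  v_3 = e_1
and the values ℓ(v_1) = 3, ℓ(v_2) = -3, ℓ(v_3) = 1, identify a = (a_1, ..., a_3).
a = (1, -3, -1)

Write a = (a_1, ..., a_3) in the standard basis. For each basis vector v_i, ℓ(v_i) = <v_i, a> is a linear equation in the a_j's. Collect the n equations into a matrix system V a = ℓ, where row i of V is v_i (expressed in the standard basis). Since V is invertible (lower-triangular with 1s on the diagonal, up to permutation), solve by back-substitution:
  V =
[[1, -1, 1],
 [0, 1, 0],
 [1, 0, 0]]
  V a = (3, -3, 1)
Solving gives a = (1, -3, -1).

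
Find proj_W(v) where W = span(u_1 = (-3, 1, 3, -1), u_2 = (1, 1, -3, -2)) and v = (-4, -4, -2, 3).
proj_W(v) = (92/219, -256/219, 82/73, 425/219)

Set up U = [u_1 | ... | u_2] ∈ R^(4×2). The projector onto W = col(U) is P = U (U^T U)^(-1) U^T.
Compute U^T U =
  [20, -9]
  [-9, 15],
and U^T v = (-1, -8).
Solve U^T U · c = U^T v for the coefficients: c = (-29/73, -169/219). The projection is proj_W(v) = U c.
Check: (v - proj_W(v)) · u_1 = 0  (should be 0).
Check: (v - proj_W(v)) · u_2 = 0  (should be 0).
Result: proj_W(v) = (92/219, -256/219, 82/73, 425/219).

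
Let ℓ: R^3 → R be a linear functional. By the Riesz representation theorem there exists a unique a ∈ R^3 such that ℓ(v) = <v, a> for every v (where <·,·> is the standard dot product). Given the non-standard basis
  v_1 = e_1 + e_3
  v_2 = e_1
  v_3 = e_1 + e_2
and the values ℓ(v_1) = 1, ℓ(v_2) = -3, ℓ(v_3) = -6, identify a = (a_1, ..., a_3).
a = (-3, -3, 4)

Write a = (a_1, ..., a_3) in the standard basis. For each basis vector v_i, ℓ(v_i) = <v_i, a> is a linear equation in the a_j's. Collect the n equations into a matrix system V a = ℓ, where row i of V is v_i (expressed in the standard basis). Since V is invertible (lower-triangular with 1s on the diagonal, up to permutation), solve by back-substitution:
  V =
[[1, 0, 1],
 [1, 0, 0],
 [1, 1, 0]]
  V a = (1, -3, -6)
Solving gives a = (-3, -3, 4).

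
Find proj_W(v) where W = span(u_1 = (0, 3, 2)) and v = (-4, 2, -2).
proj_W(v) = (0, 6/13, 4/13)

Set up U = [u_1 | ... | u_1] ∈ R^(3×1). The projector onto W = col(U) is P = U (U^T U)^(-1) U^T.
Compute U^T U =
  [13],
and U^T v = (2).
Solve U^T U · c = U^T v for the coefficients: c = (2/13). The projection is proj_W(v) = U c.
Check: (v - proj_W(v)) · u_1 = 0  (should be 0).
Result: proj_W(v) = (0, 6/13, 4/13).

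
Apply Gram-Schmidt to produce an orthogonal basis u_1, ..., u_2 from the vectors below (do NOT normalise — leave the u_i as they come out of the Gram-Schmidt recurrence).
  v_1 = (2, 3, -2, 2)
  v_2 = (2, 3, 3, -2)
Orthogonal basis:
  u_1 = (2, 3, -2, 2)
  u_2 = (12/7, 18/7, 23/7, -16/7)

Apply the Gram-Schmidt recurrence
  u_1 = v_1
  u_i = v_i − Σ_{j<i} ((v_i · u_j) / (u_j · u_j)) · u_j.

Step by step this gives:
  u_1 = (2, 3, -2, 2)
  u_2 = (12/7, 18/7, 23/7, -16/7)

Orthogonality check:
  u_2 · u_1 = 0 (should be 0)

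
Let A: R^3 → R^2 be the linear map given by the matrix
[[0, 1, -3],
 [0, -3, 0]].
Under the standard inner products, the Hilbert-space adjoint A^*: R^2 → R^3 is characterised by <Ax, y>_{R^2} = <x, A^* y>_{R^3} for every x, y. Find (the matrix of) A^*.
A^* = A^T =
[[0, 0],
 [1, -3],
 [-3, 0]]

For real matrices with standard dot products, the defining identity <Ax, y> = <x, A^* y> gives (Ax)^T y = x^T (A^*) y, i.e. x^T A^T y = x^T (A^*) y. Since this holds for all x, y, we must have A^* = A^T. Therefore
A^* =
[[0, 0],
 [1, -3],
 [-3, 0]].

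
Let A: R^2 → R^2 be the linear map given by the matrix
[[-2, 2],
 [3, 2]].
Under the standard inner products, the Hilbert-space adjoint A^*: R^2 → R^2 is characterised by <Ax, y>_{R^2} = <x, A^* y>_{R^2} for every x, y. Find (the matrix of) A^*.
A^* = A^T =
[[-2, 3],
 [2, 2]]

For real matrices with standard dot products, the defining identity <Ax, y> = <x, A^* y> gives (Ax)^T y = x^T (A^*) y, i.e. x^T A^T y = x^T (A^*) y. Since this holds for all x, y, we must have A^* = A^T. Therefore
A^* =
[[-2, 3],
 [2, 2]].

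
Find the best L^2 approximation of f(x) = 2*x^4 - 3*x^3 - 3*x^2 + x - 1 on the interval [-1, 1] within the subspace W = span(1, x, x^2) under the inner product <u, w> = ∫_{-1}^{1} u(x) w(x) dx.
g(x) = -9*x^2/7 - 4*x/5 - 41/35

The best approximation g ∈ W is the orthogonal projection of f onto W. Writing g = a_0 + a_1 x + a_2 x^2, the coefficients solve the normal equations G · a = b where
  G_{ij} = <φ_i, φ_j> and b_i = <f, φ_i>, with φ_0 = 1, φ_1 = x, φ_2 = x^2.
G =
  [2, 0, 2/3]
  [0, 2/3, 0]
  [2/3, 0, 2/5],
b = (-16/5, -8/15, -136/105).
Solving gives a_0 = -41/35, a_1 = -4/5, a_2 = -9/7, so
  g(x) = -9*x^2/7 - 4*x/5 - 41/35.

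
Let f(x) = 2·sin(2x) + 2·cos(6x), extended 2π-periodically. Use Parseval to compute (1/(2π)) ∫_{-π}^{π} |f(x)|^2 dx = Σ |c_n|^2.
Σ |c_n|^2 = 4

Expand |f|^2 and use orthogonality of {sin(nx), cos(mx)} on [-π, π]:
  ∫_{-π}^{π} sin(nx)^2 dx = π, ∫ cos(mx)^2 dx = π, and cross terms integrate to 0.
So ∫_{-π}^{π} f(x)^2 dx = 2^2 · π + 2^2 · π = (4 + 4)π.
Divide by 2π: (4 + 4)/2 = 4.
By Parseval, this equals Σ |c_n|^2.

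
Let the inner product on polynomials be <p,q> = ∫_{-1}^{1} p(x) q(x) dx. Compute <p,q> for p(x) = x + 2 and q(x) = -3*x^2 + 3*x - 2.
<p,q> = -10

Expand the product: p(x)·q(x) = -3*x^3 - 3*x^2 + 4*x - 4.
∫_{-1}^{1} of each monomial x^k gives [2/(k+1) if k even, 0 if k odd]. Integrating term-by-term (or equivalently evaluating the antiderivative F(x) = -3*x^4/4 - x^3 + 2*x^2 - 4*x at the endpoints):
  F(1) − F(−1) = -15/4 − (25/4) = -10.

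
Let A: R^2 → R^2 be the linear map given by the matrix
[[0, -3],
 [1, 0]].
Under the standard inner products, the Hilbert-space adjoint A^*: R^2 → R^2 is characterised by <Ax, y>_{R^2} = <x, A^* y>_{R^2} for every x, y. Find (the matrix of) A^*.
A^* = A^T =
[[0, 1],
 [-3, 0]]

For real matrices with standard dot products, the defining identity <Ax, y> = <x, A^* y> gives (Ax)^T y = x^T (A^*) y, i.e. x^T A^T y = x^T (A^*) y. Since this holds for all x, y, we must have A^* = A^T. Therefore
A^* =
[[0, 1],
 [-3, 0]].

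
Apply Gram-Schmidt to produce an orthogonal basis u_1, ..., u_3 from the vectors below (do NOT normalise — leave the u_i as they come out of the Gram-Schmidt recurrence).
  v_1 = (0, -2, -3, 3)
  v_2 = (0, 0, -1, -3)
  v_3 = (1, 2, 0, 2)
Orthogonal basis:
  u_1 = (0, -2, -3, 3)
  u_2 = (0, -6/11, -20/11, -24/11)
  u_3 = (1, 42/23, -21/23, 7/23)

Apply the Gram-Schmidt recurrence
  u_1 = v_1
  u_i = v_i − Σ_{j<i} ((v_i · u_j) / (u_j · u_j)) · u_j.

Step by step this gives:
  u_1 = (0, -2, -3, 3)
  u_2 = (0, -6/11, -20/11, -24/11)
  u_3 = (1, 42/23, -21/23, 7/23)

Orthogonality check:
  u_2 · u_1 = 0 (should be 0)
  u_3 · u_1 = 0 (should be 0)
  u_3 · u_2 = 0 (should be 0)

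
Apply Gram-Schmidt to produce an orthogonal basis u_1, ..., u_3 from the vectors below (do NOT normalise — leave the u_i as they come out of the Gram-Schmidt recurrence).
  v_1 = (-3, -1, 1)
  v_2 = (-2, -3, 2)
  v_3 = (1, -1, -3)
Orthogonal basis:
  u_1 = (-3, -1, 1)
  u_2 = (1, -2, 1)
  u_3 = (-4/11, -16/11, -28/11)

Apply the Gram-Schmidt recurrence
  u_1 = v_1
  u_i = v_i − Σ_{j<i} ((v_i · u_j) / (u_j · u_j)) · u_j.

Step by step this gives:
  u_1 = (-3, -1, 1)
  u_2 = (1, -2, 1)
  u_3 = (-4/11, -16/11, -28/11)

Orthogonality check:
  u_2 · u_1 = 0 (should be 0)
  u_3 · u_1 = 0 (should be 0)
  u_3 · u_2 = 0 (should be 0)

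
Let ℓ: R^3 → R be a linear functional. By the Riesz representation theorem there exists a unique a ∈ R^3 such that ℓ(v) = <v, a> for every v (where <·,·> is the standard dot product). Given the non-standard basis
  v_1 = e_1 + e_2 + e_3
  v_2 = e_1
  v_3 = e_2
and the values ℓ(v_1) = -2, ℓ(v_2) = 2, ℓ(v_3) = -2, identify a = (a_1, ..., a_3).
a = (2, -2, -2)

Write a = (a_1, ..., a_3) in the standard basis. For each basis vector v_i, ℓ(v_i) = <v_i, a> is a linear equation in the a_j's. Collect the n equations into a matrix system V a = ℓ, where row i of V is v_i (expressed in the standard basis). Since V is invertible (lower-triangular with 1s on the diagonal, up to permutation), solve by back-substitution:
  V =
[[1, 1, 1],
 [1, 0, 0],
 [0, 1, 0]]
  V a = (-2, 2, -2)
Solving gives a = (2, -2, -2).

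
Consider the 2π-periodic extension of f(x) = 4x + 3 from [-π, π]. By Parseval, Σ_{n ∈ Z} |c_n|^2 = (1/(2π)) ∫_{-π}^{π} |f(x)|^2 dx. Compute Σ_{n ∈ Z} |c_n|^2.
Σ |c_n|^2 = 16π^2/3 + 9

Expand and integrate term by term over [-π, π]:
  ∫ (4x)^2 dx = 16·(2π^3/3); ∫ 2·4·(3)·x dx = 0 (odd integrand); ∫ 3^2 dx = 9·2π.
So (1/(2π)) ∫_{-π}^{π} (4x + 3)^2 dx = 16π^2/3 + 9 = 16π^2/3 + 9.
Parseval ⇒ Σ |c_n|^2 = 16π^2/3 + 9.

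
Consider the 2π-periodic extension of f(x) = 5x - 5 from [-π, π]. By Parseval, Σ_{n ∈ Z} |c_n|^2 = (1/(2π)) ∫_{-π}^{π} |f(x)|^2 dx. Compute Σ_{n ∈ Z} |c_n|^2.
Σ |c_n|^2 = 25π^2/3 + 25

Expand and integrate term by term over [-π, π]:
  ∫ (5x)^2 dx = 25·(2π^3/3); ∫ 2·5·(-5)·x dx = 0 (odd integrand); ∫ (-5)^2 dx = 25·2π.
So (1/(2π)) ∫_{-π}^{π} (5x - 5)^2 dx = 25π^2/3 + 25 = 25π^2/3 + 25.
Parseval ⇒ Σ |c_n|^2 = 25π^2/3 + 25.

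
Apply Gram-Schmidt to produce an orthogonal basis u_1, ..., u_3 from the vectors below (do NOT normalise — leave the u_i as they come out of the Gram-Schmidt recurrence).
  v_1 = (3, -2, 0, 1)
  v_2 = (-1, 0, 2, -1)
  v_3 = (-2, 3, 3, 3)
Orthogonal basis:
  u_1 = (3, -2, 0, 1)
  u_2 = (-1/7, -4/7, 2, -5/7)
  u_3 = (0, 2, 2, 4)

Apply the Gram-Schmidt recurrence
  u_1 = v_1
  u_i = v_i − Σ_{j<i} ((v_i · u_j) / (u_j · u_j)) · u_j.

Step by step this gives:
  u_1 = (3, -2, 0, 1)
  u_2 = (-1/7, -4/7, 2, -5/7)
  u_3 = (0, 2, 2, 4)

Orthogonality check:
  u_2 · u_1 = 0 (should be 0)
  u_3 · u_1 = 0 (should be 0)
  u_3 · u_2 = 0 (should be 0)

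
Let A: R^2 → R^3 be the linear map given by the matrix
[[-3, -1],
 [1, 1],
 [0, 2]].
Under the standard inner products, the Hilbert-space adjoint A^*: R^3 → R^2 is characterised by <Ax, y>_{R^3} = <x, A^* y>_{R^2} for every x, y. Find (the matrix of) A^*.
A^* = A^T =
[[-3, 1, 0],
 [-1, 1, 2]]

For real matrices with standard dot products, the defining identity <Ax, y> = <x, A^* y> gives (Ax)^T y = x^T (A^*) y, i.e. x^T A^T y = x^T (A^*) y. Since this holds for all x, y, we must have A^* = A^T. Therefore
A^* =
[[-3, 1, 0],
 [-1, 1, 2]].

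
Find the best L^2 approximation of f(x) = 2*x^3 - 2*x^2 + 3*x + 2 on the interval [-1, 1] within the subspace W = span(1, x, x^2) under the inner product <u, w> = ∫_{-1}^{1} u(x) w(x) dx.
g(x) = -2*x^2 + 21*x/5 + 2

The best approximation g ∈ W is the orthogonal projection of f onto W. Writing g = a_0 + a_1 x + a_2 x^2, the coefficients solve the normal equations G · a = b where
  G_{ij} = <φ_i, φ_j> and b_i = <f, φ_i>, with φ_0 = 1, φ_1 = x, φ_2 = x^2.
G =
  [2, 0, 2/3]
  [0, 2/3, 0]
  [2/3, 0, 2/5],
b = (8/3, 14/5, 8/15).
Solving gives a_0 = 2, a_1 = 21/5, a_2 = -2, so
  g(x) = -2*x^2 + 21*x/5 + 2.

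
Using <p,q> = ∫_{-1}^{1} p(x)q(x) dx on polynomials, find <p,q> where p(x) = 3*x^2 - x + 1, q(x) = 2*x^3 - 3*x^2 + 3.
<p,q> = 28/5

Expand the product: p(x)·q(x) = 6*x^5 - 11*x^4 + 5*x^3 + 6*x^2 - 3*x + 3.
∫_{-1}^{1} of each monomial x^k gives [2/(k+1) if k even, 0 if k odd]. Integrating term-by-term (or equivalently evaluating the antiderivative F(x) = x^6 - 11*x^5/5 + 5*x^4/4 + 2*x^3 - 3*x^2/2 + 3*x at the endpoints):
  F(1) − F(−1) = 71/20 − (-41/20) = 28/5.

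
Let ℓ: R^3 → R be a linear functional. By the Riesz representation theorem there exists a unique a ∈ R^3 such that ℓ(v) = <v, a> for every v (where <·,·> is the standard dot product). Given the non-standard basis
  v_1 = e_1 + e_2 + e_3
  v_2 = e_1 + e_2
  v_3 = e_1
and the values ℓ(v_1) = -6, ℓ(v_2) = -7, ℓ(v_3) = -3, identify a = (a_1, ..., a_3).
a = (-3, -4, 1)

Write a = (a_1, ..., a_3) in the standard basis. For each basis vector v_i, ℓ(v_i) = <v_i, a> is a linear equation in the a_j's. Collect the n equations into a matrix system V a = ℓ, where row i of V is v_i (expressed in the standard basis). Since V is invertible (lower-triangular with 1s on the diagonal, up to permutation), solve by back-substitution:
  V =
[[1, 1, 1],
 [1, 1, 0],
 [1, 0, 0]]
  V a = (-6, -7, -3)
Solving gives a = (-3, -4, 1).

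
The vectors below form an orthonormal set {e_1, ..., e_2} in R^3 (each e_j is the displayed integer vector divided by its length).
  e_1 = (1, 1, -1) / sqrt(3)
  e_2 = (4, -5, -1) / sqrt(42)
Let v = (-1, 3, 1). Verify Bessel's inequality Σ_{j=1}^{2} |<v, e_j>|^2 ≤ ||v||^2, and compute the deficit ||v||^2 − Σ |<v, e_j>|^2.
Σ |<v, e_j>|^2 = 69/7; ||v||^2 = 11; deficit = 8/7

Write each e_j = u_j / sqrt(<u_j, u_j>) where u_j is the displayed integer vector. Then <v, e_j> = <v, u_j> / sqrt(<u_j, u_j>), so |<v, e_j>|^2 = <v, u_j>^2 / <u_j, u_j>.
Coefficients: <v, e_1> = 1/sqrt(3), <v, e_2> = -20/sqrt(42).
Square and sum: Σ |<v, e_j>|^2 = 69/7.
Compute ||v||^2 = v·v = 11.
Deficit = 11 − 69/7 = 8/7 ≥ 0, confirming Bessel's inequality. (The deficit equals ||v − Σ <v,e_j> e_j||^2, the squared distance from v to span{e_j}.)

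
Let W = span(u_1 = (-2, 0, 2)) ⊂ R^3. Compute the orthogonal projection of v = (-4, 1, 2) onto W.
proj_W(v) = (-3, 0, 3)

Set up U = [u_1 | ... | u_1] ∈ R^(3×1). The projector onto W = col(U) is P = U (U^T U)^(-1) U^T.
Compute U^T U =
  [8],
and U^T v = (12).
Solve U^T U · c = U^T v for the coefficients: c = (3/2). The projection is proj_W(v) = U c.
Check: (v - proj_W(v)) · u_1 = 0  (should be 0).
Result: proj_W(v) = (-3, 0, 3).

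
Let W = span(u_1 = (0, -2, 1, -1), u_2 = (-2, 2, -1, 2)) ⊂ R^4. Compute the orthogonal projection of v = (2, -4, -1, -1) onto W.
proj_W(v) = (44/29, -70/29, 35/29, -57/29)

Set up U = [u_1 | ... | u_2] ∈ R^(4×2). The projector onto W = col(U) is P = U (U^T U)^(-1) U^T.
Compute U^T U =
  [6, -7]
  [-7, 13],
and U^T v = (8, -13).
Solve U^T U · c = U^T v for the coefficients: c = (13/29, -22/29). The projection is proj_W(v) = U c.
Check: (v - proj_W(v)) · u_1 = 0  (should be 0).
Check: (v - proj_W(v)) · u_2 = 0  (should be 0).
Result: proj_W(v) = (44/29, -70/29, 35/29, -57/29).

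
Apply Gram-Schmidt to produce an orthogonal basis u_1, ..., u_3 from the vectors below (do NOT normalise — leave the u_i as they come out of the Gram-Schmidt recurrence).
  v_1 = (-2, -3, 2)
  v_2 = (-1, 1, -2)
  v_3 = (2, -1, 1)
Orthogonal basis:
  u_1 = (-2, -3, 2)
  u_2 = (-27/17, 2/17, -24/17)
  u_3 = (36/77, -54/77, -45/77)

Apply the Gram-Schmidt recurrence
  u_1 = v_1
  u_i = v_i − Σ_{j<i} ((v_i · u_j) / (u_j · u_j)) · u_j.

Step by step this gives:
  u_1 = (-2, -3, 2)
  u_2 = (-27/17, 2/17, -24/17)
  u_3 = (36/77, -54/77, -45/77)

Orthogonality check:
  u_2 · u_1 = 0 (should be 0)
  u_3 · u_1 = 0 (should be 0)
  u_3 · u_2 = 0 (should be 0)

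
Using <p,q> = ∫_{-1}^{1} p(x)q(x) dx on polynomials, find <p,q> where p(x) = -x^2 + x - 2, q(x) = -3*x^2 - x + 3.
<p,q> = -142/15

Expand the product: p(x)·q(x) = 3*x^4 - 2*x^3 + 2*x^2 + 5*x - 6.
∫_{-1}^{1} of each monomial x^k gives [2/(k+1) if k even, 0 if k odd]. Integrating term-by-term (or equivalently evaluating the antiderivative F(x) = 3*x^5/5 - x^4/2 + 2*x^3/3 + 5*x^2/2 - 6*x at the endpoints):
  F(1) − F(−1) = -41/15 − (101/15) = -142/15.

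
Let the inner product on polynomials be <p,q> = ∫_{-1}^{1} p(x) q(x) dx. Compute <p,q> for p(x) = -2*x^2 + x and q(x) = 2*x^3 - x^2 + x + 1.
<p,q> = 14/15

Expand the product: p(x)·q(x) = -4*x^5 + 4*x^4 - 3*x^3 - x^2 + x.
∫_{-1}^{1} of each monomial x^k gives [2/(k+1) if k even, 0 if k odd]. Integrating term-by-term (or equivalently evaluating the antiderivative F(x) = -2*x^6/3 + 4*x^5/5 - 3*x^4/4 - x^3/3 + x^2/2 at the endpoints):
  F(1) − F(−1) = -9/20 − (-83/60) = 14/15.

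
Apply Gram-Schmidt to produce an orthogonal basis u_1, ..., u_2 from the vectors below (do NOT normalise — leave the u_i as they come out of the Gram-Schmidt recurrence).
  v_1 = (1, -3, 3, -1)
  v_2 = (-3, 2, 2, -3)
Orthogonal basis:
  u_1 = (1, -3, 3, -1)
  u_2 = (-3, 2, 2, -3)

Apply the Gram-Schmidt recurrence
  u_1 = v_1
  u_i = v_i − Σ_{j<i} ((v_i · u_j) / (u_j · u_j)) · u_j.

Step by step this gives:
  u_1 = (1, -3, 3, -1)
  u_2 = (-3, 2, 2, -3)

Orthogonality check:
  u_2 · u_1 = 0 (should be 0)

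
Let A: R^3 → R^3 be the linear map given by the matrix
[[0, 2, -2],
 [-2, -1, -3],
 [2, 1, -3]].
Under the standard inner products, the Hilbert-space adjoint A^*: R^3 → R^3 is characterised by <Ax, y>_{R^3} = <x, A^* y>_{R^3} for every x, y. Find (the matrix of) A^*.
A^* = A^T =
[[0, -2, 2],
 [2, -1, 1],
 [-2, -3, -3]]

For real matrices with standard dot products, the defining identity <Ax, y> = <x, A^* y> gives (Ax)^T y = x^T (A^*) y, i.e. x^T A^T y = x^T (A^*) y. Since this holds for all x, y, we must have A^* = A^T. Therefore
A^* =
[[0, -2, 2],
 [2, -1, 1],
 [-2, -3, -3]].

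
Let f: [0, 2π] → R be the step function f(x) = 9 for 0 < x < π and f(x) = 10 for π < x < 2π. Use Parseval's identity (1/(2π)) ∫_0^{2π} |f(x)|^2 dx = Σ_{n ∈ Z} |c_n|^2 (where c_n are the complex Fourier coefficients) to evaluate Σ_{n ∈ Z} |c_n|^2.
Σ |c_n|^2 = 181/2

Parseval equates the L^2 energy of f (normalised by 1/(2π)) with the ℓ^2 sum of its Fourier coefficients: (1/(2π)) ∫_0^{2π} |f|^2 = Σ |c_n|^2.
Compute the left side: (1/(2π)) [∫_0^π 9^2 dx + ∫_π^{2π} 10^2 dx] = (1/(2π)) · (81π + 100π) = (81 + 100)/2 = 181/2.
So Σ_{n ∈ Z} |c_n|^2 = 181/2.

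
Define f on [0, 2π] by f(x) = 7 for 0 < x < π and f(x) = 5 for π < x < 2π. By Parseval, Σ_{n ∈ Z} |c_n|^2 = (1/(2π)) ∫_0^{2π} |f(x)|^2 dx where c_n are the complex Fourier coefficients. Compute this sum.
Σ |c_n|^2 = 37

Parseval equates the L^2 energy of f (normalised by 1/(2π)) with the ℓ^2 sum of its Fourier coefficients: (1/(2π)) ∫_0^{2π} |f|^2 = Σ |c_n|^2.
Compute the left side: (1/(2π)) [∫_0^π 7^2 dx + ∫_π^{2π} 5^2 dx] = (1/(2π)) · (49π + 25π) = (49 + 25)/2 = 37.
So Σ_{n ∈ Z} |c_n|^2 = 37.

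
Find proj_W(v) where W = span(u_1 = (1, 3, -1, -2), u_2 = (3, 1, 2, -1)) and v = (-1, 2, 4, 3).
proj_W(v) = (19/21, -23/21, 31/21, 4/7)

Set up U = [u_1 | ... | u_2] ∈ R^(4×2). The projector onto W = col(U) is P = U (U^T U)^(-1) U^T.
Compute U^T U =
  [15, 6]
  [6, 15],
and U^T v = (-5, 4).
Solve U^T U · c = U^T v for the coefficients: c = (-11/21, 10/21). The projection is proj_W(v) = U c.
Check: (v - proj_W(v)) · u_1 = 0  (should be 0).
Check: (v - proj_W(v)) · u_2 = 0  (should be 0).
Result: proj_W(v) = (19/21, -23/21, 31/21, 4/7).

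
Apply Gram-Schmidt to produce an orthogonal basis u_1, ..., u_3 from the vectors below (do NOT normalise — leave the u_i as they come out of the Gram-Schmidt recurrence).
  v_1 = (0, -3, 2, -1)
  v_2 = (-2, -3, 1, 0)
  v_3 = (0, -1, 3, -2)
Orthogonal basis:
  u_1 = (0, -3, 2, -1)
  u_2 = (-2, -9/14, -4/7, 11/14)
  u_3 = (-74/75, 26/25, 86/75, -62/75)

Apply the Gram-Schmidt recurrence
  u_1 = v_1
  u_i = v_i − Σ_{j<i} ((v_i · u_j) / (u_j · u_j)) · u_j.

Step by step this gives:
  u_1 = (0, -3, 2, -1)
  u_2 = (-2, -9/14, -4/7, 11/14)
  u_3 = (-74/75, 26/25, 86/75, -62/75)

Orthogonality check:
  u_2 · u_1 = 0 (should be 0)
  u_3 · u_1 = 0 (should be 0)
  u_3 · u_2 = 0 (should be 0)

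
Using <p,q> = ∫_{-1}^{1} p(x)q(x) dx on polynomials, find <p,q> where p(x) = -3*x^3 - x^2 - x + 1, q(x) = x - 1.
<p,q> = -16/5

Expand the product: p(x)·q(x) = -3*x^4 + 2*x^3 + 2*x - 1.
∫_{-1}^{1} of each monomial x^k gives [2/(k+1) if k even, 0 if k odd]. Integrating term-by-term (or equivalently evaluating the antiderivative F(x) = -3*x^5/5 + x^4/2 + x^2 - x at the endpoints):
  F(1) − F(−1) = -1/10 − (31/10) = -16/5.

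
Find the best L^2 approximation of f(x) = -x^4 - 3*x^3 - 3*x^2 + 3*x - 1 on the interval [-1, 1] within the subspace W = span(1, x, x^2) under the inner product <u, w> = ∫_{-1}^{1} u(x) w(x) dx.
g(x) = -27*x^2/7 + 6*x/5 - 32/35

The best approximation g ∈ W is the orthogonal projection of f onto W. Writing g = a_0 + a_1 x + a_2 x^2, the coefficients solve the normal equations G · a = b where
  G_{ij} = <φ_i, φ_j> and b_i = <f, φ_i>, with φ_0 = 1, φ_1 = x, φ_2 = x^2.
G =
  [2, 0, 2/3]
  [0, 2/3, 0]
  [2/3, 0, 2/5],
b = (-22/5, 4/5, -226/105).
Solving gives a_0 = -32/35, a_1 = 6/5, a_2 = -27/7, so
  g(x) = -27*x^2/7 + 6*x/5 - 32/35.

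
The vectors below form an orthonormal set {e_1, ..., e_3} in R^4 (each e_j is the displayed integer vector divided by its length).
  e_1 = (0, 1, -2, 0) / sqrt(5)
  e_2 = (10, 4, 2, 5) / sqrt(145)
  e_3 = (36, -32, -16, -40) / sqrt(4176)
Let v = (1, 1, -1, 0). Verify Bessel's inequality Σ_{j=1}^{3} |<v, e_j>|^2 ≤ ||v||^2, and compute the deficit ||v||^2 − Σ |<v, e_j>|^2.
Σ |<v, e_j>|^2 = 26/9; ||v||^2 = 3; deficit = 1/9

Write each e_j = u_j / sqrt(<u_j, u_j>) where u_j is the displayed integer vector. Then <v, e_j> = <v, u_j> / sqrt(<u_j, u_j>), so |<v, e_j>|^2 = <v, u_j>^2 / <u_j, u_j>.
Coefficients: <v, e_1> = 3/sqrt(5), <v, e_2> = 12/sqrt(145), <v, e_3> = 20/sqrt(4176).
Square and sum: Σ |<v, e_j>|^2 = 26/9.
Compute ||v||^2 = v·v = 3.
Deficit = 3 − 26/9 = 1/9 ≥ 0, confirming Bessel's inequality. (The deficit equals ||v − Σ <v,e_j> e_j||^2, the squared distance from v to span{e_j}.)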